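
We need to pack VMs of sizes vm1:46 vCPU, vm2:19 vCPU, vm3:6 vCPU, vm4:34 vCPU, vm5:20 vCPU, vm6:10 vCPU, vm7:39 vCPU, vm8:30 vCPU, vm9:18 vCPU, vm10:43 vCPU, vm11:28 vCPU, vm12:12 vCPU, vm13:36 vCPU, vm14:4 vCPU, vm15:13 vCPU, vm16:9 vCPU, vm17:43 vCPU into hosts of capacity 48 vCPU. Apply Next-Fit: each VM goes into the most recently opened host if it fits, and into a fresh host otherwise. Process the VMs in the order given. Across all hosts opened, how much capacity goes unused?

host 1: place vm1 (46 vCPU), 2 vCPU left
host 2: place vm2 (19 vCPU), 29 vCPU left
host 2: place vm3 (6 vCPU), 23 vCPU left
host 3: place vm4 (34 vCPU), 14 vCPU left
host 4: place vm5 (20 vCPU), 28 vCPU left
host 4: place vm6 (10 vCPU), 18 vCPU left
host 5: place vm7 (39 vCPU), 9 vCPU left
host 6: place vm8 (30 vCPU), 18 vCPU left
host 6: place vm9 (18 vCPU), 0 vCPU left
host 7: place vm10 (43 vCPU), 5 vCPU left
host 8: place vm11 (28 vCPU), 20 vCPU left
host 8: place vm12 (12 vCPU), 8 vCPU left
host 9: place vm13 (36 vCPU), 12 vCPU left
host 9: place vm14 (4 vCPU), 8 vCPU left
host 10: place vm15 (13 vCPU), 35 vCPU left
host 10: place vm16 (9 vCPU), 26 vCPU left
host 11: place vm17 (43 vCPU), 5 vCPU left
11 hosts × 48 vCPU = 528 vCPU; used 410 vCPU; unused 118 vCPU.

118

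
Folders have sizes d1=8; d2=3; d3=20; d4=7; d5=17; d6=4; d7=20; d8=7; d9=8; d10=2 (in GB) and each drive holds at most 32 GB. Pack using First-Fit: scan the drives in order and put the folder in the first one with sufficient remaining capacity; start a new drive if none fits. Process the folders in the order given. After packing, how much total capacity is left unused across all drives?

d1 (8 GB) → drive 1 (remaining 24 GB)
d2 (3 GB) → drive 1 (remaining 21 GB)
d3 (20 GB) → drive 1 (remaining 1 GB)
d4 (7 GB) → drive 2 (remaining 25 GB)
d5 (17 GB) → drive 2 (remaining 8 GB)
d6 (4 GB) → drive 2 (remaining 4 GB)
d7 (20 GB) → drive 3 (remaining 12 GB)
d8 (7 GB) → drive 3 (remaining 5 GB)
d9 (8 GB) → drive 4 (remaining 24 GB)
d10 (2 GB) → drive 2 (remaining 2 GB)
4 drives × 32 GB = 128 GB; used 96 GB; unused 32 GB.

32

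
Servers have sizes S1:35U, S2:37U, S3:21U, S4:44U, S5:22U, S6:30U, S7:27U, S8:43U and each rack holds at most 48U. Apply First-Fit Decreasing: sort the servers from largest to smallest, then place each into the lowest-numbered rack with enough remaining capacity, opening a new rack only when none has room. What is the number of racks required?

Sorted descending: 44, 43, 37, 35, 30, 27, 22, 21.
44U → rack 1 (remaining 4U)
43U → rack 2 (remaining 5U)
37U → rack 3 (remaining 11U)
35U → rack 4 (remaining 13U)
30U → rack 5 (remaining 18U)
27U → rack 6 (remaining 21U)
22U → rack 7 (remaining 26U)
21U → rack 6 (remaining 0U)

7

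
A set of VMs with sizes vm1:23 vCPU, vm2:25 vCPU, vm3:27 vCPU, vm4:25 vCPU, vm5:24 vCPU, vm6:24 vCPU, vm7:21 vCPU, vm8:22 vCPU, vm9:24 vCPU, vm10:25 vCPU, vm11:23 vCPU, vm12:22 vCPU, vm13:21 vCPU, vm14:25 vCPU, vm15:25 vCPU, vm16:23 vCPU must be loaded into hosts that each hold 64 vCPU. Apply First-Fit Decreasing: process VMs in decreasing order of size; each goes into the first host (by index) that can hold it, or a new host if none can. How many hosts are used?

8

Sorted descending: 27, 25, 25, 25, 25, 25, 24, 24, 24, 23, 23, 23, 22, 22, 21, 21.
Put 27 vCPU in host 1; 37 vCPU remain.
Put 25 vCPU in host 1; 12 vCPU remain.
Put 25 vCPU in host 2; 39 vCPU remain.
Put 25 vCPU in host 2; 14 vCPU remain.
Put 25 vCPU in host 3; 39 vCPU remain.
Put 25 vCPU in host 3; 14 vCPU remain.
Put 24 vCPU in host 4; 40 vCPU remain.
Put 24 vCPU in host 4; 16 vCPU remain.
Put 24 vCPU in host 5; 40 vCPU remain.
Put 23 vCPU in host 5; 17 vCPU remain.
Put 23 vCPU in host 6; 41 vCPU remain.
Put 23 vCPU in host 6; 18 vCPU remain.
Put 22 vCPU in host 7; 42 vCPU remain.
Put 22 vCPU in host 7; 20 vCPU remain.
Put 21 vCPU in host 8; 43 vCPU remain.
Put 21 vCPU in host 8; 22 vCPU remain.
Final hosts: [27,25] [25,25] [25,25] [24,24] [24,23] [23,23] [22,22] [21,21].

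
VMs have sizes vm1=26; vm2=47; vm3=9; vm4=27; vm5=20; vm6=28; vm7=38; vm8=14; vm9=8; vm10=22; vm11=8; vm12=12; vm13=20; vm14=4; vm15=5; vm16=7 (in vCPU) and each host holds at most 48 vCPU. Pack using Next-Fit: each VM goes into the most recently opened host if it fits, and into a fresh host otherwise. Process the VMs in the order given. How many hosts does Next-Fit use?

8

Put vm1 (26 vCPU) in host 1; 22 vCPU remain.
Put vm2 (47 vCPU) in host 2; 1 vCPU remain.
Put vm3 (9 vCPU) in host 3; 39 vCPU remain.
Put vm4 (27 vCPU) in host 3; 12 vCPU remain.
Put vm5 (20 vCPU) in host 4; 28 vCPU remain.
Put vm6 (28 vCPU) in host 4; 0 vCPU remain.
Put vm7 (38 vCPU) in host 5; 10 vCPU remain.
Put vm8 (14 vCPU) in host 6; 34 vCPU remain.
Put vm9 (8 vCPU) in host 6; 26 vCPU remain.
Put vm10 (22 vCPU) in host 6; 4 vCPU remain.
Put vm11 (8 vCPU) in host 7; 40 vCPU remain.
Put vm12 (12 vCPU) in host 7; 28 vCPU remain.
Put vm13 (20 vCPU) in host 7; 8 vCPU remain.
Put vm14 (4 vCPU) in host 7; 4 vCPU remain.
Put vm15 (5 vCPU) in host 8; 43 vCPU remain.
Put vm16 (7 vCPU) in host 8; 36 vCPU remain.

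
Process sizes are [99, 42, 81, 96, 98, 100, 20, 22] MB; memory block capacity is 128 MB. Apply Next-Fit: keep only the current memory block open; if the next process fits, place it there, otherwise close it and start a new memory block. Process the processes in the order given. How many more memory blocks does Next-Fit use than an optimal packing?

Next-Fit: [99] [42,81] [96] [98] [100,20] [22] → 6 memory blocks.
Total size 558 MB; any packing needs at least ⌈558/128⌉ = 5 memory blocks.
An optimal packing achieves that bound: [100,22] [99,20] [98] [96] [81,42] → 5 memory blocks.
Excess: 6 − 5 = 1.

1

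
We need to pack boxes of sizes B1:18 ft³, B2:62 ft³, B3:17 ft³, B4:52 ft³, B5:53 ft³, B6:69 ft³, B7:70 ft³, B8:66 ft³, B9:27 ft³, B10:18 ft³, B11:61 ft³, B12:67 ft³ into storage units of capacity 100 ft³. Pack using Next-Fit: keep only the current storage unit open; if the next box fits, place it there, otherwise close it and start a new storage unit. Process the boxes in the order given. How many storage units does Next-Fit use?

8 storage units

Put B1 (18 ft³) in storage unit 1; 82 ft³ remain.
Put B2 (62 ft³) in storage unit 1; 20 ft³ remain.
Put B3 (17 ft³) in storage unit 1; 3 ft³ remain.
Put B4 (52 ft³) in storage unit 2; 48 ft³ remain.
Put B5 (53 ft³) in storage unit 3; 47 ft³ remain.
Put B6 (69 ft³) in storage unit 4; 31 ft³ remain.
Put B7 (70 ft³) in storage unit 5; 30 ft³ remain.
Put B8 (66 ft³) in storage unit 6; 34 ft³ remain.
Put B9 (27 ft³) in storage unit 6; 7 ft³ remain.
Put B10 (18 ft³) in storage unit 7; 82 ft³ remain.
Put B11 (61 ft³) in storage unit 7; 21 ft³ remain.
Put B12 (67 ft³) in storage unit 8; 33 ft³ remain.
Final storage units: [18,62,17] [52] [53] [69] [70] [66,27] [18,61] [67].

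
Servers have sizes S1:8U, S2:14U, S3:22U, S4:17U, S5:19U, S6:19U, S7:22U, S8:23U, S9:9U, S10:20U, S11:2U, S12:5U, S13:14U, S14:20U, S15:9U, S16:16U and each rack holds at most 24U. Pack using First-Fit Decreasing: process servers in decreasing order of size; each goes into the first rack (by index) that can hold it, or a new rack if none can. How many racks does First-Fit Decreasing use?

Sorted descending: 23, 22, 22, 20, 20, 19, 19, 17, 16, 14, 14, 9, 9, 8, 5, 2.
Put 23U in rack 1; 1U remain.
Put 22U in rack 2; 2U remain.
Put 22U in rack 3; 2U remain.
Put 20U in rack 4; 4U remain.
Put 20U in rack 5; 4U remain.
Put 19U in rack 6; 5U remain.
Put 19U in rack 7; 5U remain.
Put 17U in rack 8; 7U remain.
Put 16U in rack 9; 8U remain.
Put 14U in rack 10; 10U remain.
Put 14U in rack 11; 10U remain.
Put 9U in rack 10; 1U remain.
Put 9U in rack 11; 1U remain.
Put 8U in rack 9; 0U remain.
Put 5U in rack 6; 0U remain.
Put 2U in rack 2; 0U remain.
Final racks: [23] [22,2] [22] [20] [20] [19,5] [19] [17] [16,8] [14,9] [14,9].

11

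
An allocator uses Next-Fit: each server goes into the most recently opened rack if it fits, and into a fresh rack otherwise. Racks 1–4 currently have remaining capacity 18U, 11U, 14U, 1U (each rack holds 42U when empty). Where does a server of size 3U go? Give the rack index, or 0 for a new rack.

Next-Fit only looks at rack 4, which has 1U free.
3U does not fit, so a new rack is opened.

0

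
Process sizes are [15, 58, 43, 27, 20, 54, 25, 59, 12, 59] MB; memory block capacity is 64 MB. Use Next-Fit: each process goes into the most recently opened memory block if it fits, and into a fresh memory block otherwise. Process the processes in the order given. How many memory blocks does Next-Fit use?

9

Put 15 MB in memory block 1; 49 MB remain.
Put 58 MB in memory block 2; 6 MB remain.
Put 43 MB in memory block 3; 21 MB remain.
Put 27 MB in memory block 4; 37 MB remain.
Put 20 MB in memory block 4; 17 MB remain.
Put 54 MB in memory block 5; 10 MB remain.
Put 25 MB in memory block 6; 39 MB remain.
Put 59 MB in memory block 7; 5 MB remain.
Put 12 MB in memory block 8; 52 MB remain.
Put 59 MB in memory block 9; 5 MB remain.
Final memory blocks: [15] [58] [43] [27,20] [54] [25] [59] [12] [59].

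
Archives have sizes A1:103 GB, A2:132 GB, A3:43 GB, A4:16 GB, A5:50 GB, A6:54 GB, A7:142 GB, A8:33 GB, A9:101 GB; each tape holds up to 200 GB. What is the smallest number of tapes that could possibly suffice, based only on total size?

Total size = 103 + 132 + 43 + 16 + 50 + 54 + 142 + 33 + 101 = 674 GB.
⌈674 / 200⌉ = 4.

4 tapes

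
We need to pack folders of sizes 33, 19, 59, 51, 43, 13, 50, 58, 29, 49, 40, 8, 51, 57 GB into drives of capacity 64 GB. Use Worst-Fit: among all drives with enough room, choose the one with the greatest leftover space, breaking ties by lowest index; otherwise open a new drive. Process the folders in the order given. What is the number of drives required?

11

drive 1: place 33 GB, 31 GB left
drive 1: place 19 GB, 12 GB left
drive 2: place 59 GB, 5 GB left
drive 3: place 51 GB, 13 GB left
drive 4: place 43 GB, 21 GB left
drive 4: place 13 GB, 8 GB left
drive 5: place 50 GB, 14 GB left
drive 6: place 58 GB, 6 GB left
drive 7: place 29 GB, 35 GB left
drive 8: place 49 GB, 15 GB left
drive 9: place 40 GB, 24 GB left
drive 7: place 8 GB, 27 GB left
drive 10: place 51 GB, 13 GB left
drive 11: place 57 GB, 7 GB left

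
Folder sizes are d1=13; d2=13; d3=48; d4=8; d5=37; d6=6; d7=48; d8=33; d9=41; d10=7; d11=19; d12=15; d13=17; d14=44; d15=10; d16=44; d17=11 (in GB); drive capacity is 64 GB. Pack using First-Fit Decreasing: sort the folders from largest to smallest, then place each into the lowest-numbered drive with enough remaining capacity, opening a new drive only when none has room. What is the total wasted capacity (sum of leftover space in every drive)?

Sorted descending: 48, 48, 44, 44, 41, 37, 33, 19, 17, 15, 13, 13, 11, 10, 8, 7, 6.
48 GB → drive 1 (remaining 16 GB)
48 GB → drive 2 (remaining 16 GB)
44 GB → drive 3 (remaining 20 GB)
44 GB → drive 4 (remaining 20 GB)
41 GB → drive 5 (remaining 23 GB)
37 GB → drive 6 (remaining 27 GB)
33 GB → drive 7 (remaining 31 GB)
19 GB → drive 3 (remaining 1 GB)
17 GB → drive 4 (remaining 3 GB)
15 GB → drive 1 (remaining 1 GB)
13 GB → drive 2 (remaining 3 GB)
13 GB → drive 5 (remaining 10 GB)
11 GB → drive 6 (remaining 16 GB)
10 GB → drive 5 (remaining 0 GB)
8 GB → drive 6 (remaining 8 GB)
7 GB → drive 6 (remaining 1 GB)
6 GB → drive 7 (remaining 25 GB)
7 drives × 64 GB = 448 GB; used 414 GB; unused 34 GB.

34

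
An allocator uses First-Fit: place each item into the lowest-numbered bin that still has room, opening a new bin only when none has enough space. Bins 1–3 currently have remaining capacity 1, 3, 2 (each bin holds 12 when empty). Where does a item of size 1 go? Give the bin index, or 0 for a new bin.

1

Bins with room: bin 1 (1), bin 2 (3), bin 3 (2).
The first with room is bin 1.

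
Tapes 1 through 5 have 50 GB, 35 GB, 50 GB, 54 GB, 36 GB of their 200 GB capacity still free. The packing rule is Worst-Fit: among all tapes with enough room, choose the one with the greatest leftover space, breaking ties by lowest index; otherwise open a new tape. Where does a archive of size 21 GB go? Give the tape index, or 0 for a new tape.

4

Tapes with room: tape 1 (50 GB), tape 2 (35 GB), tape 3 (50 GB), tape 4 (54 GB), tape 5 (36 GB).
Most room is tape 4 with 54 GB free.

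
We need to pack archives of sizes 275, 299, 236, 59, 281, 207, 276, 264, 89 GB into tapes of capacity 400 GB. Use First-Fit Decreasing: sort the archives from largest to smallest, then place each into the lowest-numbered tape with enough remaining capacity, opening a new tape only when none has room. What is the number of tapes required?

Sorted descending: 299, 281, 276, 275, 264, 236, 207, 89, 59.
299 GB → tape 1 (remaining 101 GB)
281 GB → tape 2 (remaining 119 GB)
276 GB → tape 3 (remaining 124 GB)
275 GB → tape 4 (remaining 125 GB)
264 GB → tape 5 (remaining 136 GB)
236 GB → tape 6 (remaining 164 GB)
207 GB → tape 7 (remaining 193 GB)
89 GB → tape 1 (remaining 12 GB)
59 GB → tape 2 (remaining 60 GB)

7 tapes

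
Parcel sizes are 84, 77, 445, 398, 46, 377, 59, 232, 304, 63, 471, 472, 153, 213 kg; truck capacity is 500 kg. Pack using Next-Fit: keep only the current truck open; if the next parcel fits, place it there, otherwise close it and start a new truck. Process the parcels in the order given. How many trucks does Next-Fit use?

9 trucks

truck 1: place 84 kg, 416 kg left
truck 1: place 77 kg, 339 kg left
truck 2: place 445 kg, 55 kg left
truck 3: place 398 kg, 102 kg left
truck 3: place 46 kg, 56 kg left
truck 4: place 377 kg, 123 kg left
truck 4: place 59 kg, 64 kg left
truck 5: place 232 kg, 268 kg left
truck 6: place 304 kg, 196 kg left
truck 6: place 63 kg, 133 kg left
truck 7: place 471 kg, 29 kg left
truck 8: place 472 kg, 28 kg left
truck 9: place 153 kg, 347 kg left
truck 9: place 213 kg, 134 kg left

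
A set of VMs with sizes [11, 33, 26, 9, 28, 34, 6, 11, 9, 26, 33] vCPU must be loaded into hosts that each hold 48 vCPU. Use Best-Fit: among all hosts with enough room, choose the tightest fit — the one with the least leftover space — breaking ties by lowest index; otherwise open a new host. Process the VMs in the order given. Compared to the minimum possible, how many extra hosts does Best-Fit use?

0

Best-Fit: [11,33] [26,9,6] [28,9] [34,11] [26] [33] → 6 hosts.
6 VMs exceed 24 vCPU (half the capacity), and no two of those can share a host, so at least 6 hosts are needed.
So 6 is already optimal.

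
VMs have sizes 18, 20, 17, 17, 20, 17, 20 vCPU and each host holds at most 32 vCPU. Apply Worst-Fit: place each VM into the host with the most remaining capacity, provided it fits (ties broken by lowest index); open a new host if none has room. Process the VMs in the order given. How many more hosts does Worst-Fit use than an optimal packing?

0

Worst-Fit: [18] [20] [17] [17] [20] [17] [20] → 7 hosts.
7 VMs exceed 16 vCPU (half the capacity), and no two of those can share a host, so at least 7 hosts are needed.
So 7 is already optimal.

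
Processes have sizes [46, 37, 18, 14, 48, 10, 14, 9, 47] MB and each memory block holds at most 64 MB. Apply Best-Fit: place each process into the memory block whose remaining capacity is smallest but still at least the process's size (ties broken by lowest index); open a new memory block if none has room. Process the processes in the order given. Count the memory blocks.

4 memory blocks

46 MB → memory block 1 (remaining 18 MB)
37 MB → memory block 2 (remaining 27 MB)
18 MB → memory block 1 (remaining 0 MB)
14 MB → memory block 2 (remaining 13 MB)
48 MB → memory block 3 (remaining 16 MB)
10 MB → memory block 2 (remaining 3 MB)
14 MB → memory block 3 (remaining 2 MB)
9 MB → memory block 4 (remaining 55 MB)
47 MB → memory block 4 (remaining 8 MB)
Final memory blocks: [46,18] [37,14,10] [48,14] [9,47].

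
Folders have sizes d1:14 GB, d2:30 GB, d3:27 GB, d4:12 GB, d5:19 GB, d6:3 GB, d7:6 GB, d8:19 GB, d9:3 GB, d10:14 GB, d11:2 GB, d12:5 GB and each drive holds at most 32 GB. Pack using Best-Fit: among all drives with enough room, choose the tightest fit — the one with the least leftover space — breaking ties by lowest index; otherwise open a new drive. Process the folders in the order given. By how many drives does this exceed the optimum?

1

Best-Fit: [14,12,6] [30,2] [27,3] [19,3,5] [19] [14] → 6 drives.
Total size 154 GB; any packing needs at least ⌈154/32⌉ = 5 drives.
An optimal packing achieves that bound: [30,2] [27,5] [19,12] [19,6,3,3] [14,14] → 5 drives.
Excess: 6 − 5 = 1.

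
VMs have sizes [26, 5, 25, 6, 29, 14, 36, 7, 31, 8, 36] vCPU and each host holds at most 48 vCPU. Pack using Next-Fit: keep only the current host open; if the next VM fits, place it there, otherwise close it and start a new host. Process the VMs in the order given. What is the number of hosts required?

6

host 1: place 26 vCPU, 22 vCPU left
host 1: place 5 vCPU, 17 vCPU left
host 2: place 25 vCPU, 23 vCPU left
host 2: place 6 vCPU, 17 vCPU left
host 3: place 29 vCPU, 19 vCPU left
host 3: place 14 vCPU, 5 vCPU left
host 4: place 36 vCPU, 12 vCPU left
host 4: place 7 vCPU, 5 vCPU left
host 5: place 31 vCPU, 17 vCPU left
host 5: place 8 vCPU, 9 vCPU left
host 6: place 36 vCPU, 12 vCPU left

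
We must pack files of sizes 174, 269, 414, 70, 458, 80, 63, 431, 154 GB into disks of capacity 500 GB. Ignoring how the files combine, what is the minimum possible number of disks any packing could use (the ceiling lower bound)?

5 disks

Total size = 174 + 269 + 414 + 70 + 458 + 80 + 63 + 431 + 154 = 2113 GB.
⌈2113 / 500⌉ = 5.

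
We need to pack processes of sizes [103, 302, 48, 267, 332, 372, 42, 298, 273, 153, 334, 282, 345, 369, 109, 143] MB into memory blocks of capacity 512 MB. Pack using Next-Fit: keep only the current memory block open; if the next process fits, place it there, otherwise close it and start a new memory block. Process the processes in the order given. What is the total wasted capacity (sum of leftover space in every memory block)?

1860

memory block 1: place 103 MB, 409 MB left
memory block 1: place 302 MB, 107 MB left
memory block 1: place 48 MB, 59 MB left
memory block 2: place 267 MB, 245 MB left
memory block 3: place 332 MB, 180 MB left
memory block 4: place 372 MB, 140 MB left
memory block 4: place 42 MB, 98 MB left
memory block 5: place 298 MB, 214 MB left
memory block 6: place 273 MB, 239 MB left
memory block 6: place 153 MB, 86 MB left
memory block 7: place 334 MB, 178 MB left
memory block 8: place 282 MB, 230 MB left
memory block 9: place 345 MB, 167 MB left
memory block 10: place 369 MB, 143 MB left
memory block 10: place 109 MB, 34 MB left
memory block 11: place 143 MB, 369 MB left
11 memory blocks × 512 MB = 5632 MB; used 3772 MB; unused 1860 MB.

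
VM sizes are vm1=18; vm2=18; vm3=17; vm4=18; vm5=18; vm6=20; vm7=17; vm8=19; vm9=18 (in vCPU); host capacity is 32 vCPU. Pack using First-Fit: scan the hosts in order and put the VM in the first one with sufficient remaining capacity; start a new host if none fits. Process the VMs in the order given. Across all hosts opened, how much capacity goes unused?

host 1: place vm1 (18 vCPU), 14 vCPU left
host 2: place vm2 (18 vCPU), 14 vCPU left
host 3: place vm3 (17 vCPU), 15 vCPU left
host 4: place vm4 (18 vCPU), 14 vCPU left
host 5: place vm5 (18 vCPU), 14 vCPU left
host 6: place vm6 (20 vCPU), 12 vCPU left
host 7: place vm7 (17 vCPU), 15 vCPU left
host 8: place vm8 (19 vCPU), 13 vCPU left
host 9: place vm9 (18 vCPU), 14 vCPU left
9 hosts × 32 vCPU = 288 vCPU; used 163 vCPU; unused 125 vCPU.

125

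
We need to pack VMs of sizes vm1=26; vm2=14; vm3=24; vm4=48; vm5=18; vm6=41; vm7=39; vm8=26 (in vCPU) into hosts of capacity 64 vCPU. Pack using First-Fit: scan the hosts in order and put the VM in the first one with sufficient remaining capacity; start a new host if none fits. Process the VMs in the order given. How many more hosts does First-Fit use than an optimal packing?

First-Fit: [26,14,24] [48] [18,41] [39] [26] → 5 hosts.
Total size 236 vCPU; any packing needs at least ⌈236/64⌉ = 4 hosts.
An optimal packing achieves that bound: [48,14] [41,18] [39,24] [26,26] → 4 hosts.
Excess: 5 − 4 = 1.

1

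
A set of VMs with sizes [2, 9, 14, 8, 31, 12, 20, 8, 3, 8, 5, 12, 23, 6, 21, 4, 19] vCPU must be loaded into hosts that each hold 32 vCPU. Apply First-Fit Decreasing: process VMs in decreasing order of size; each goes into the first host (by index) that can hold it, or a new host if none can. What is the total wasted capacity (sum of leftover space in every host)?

19

Sorted descending: 31, 23, 21, 20, 19, 14, 12, 12, 9, 8, 8, 8, 6, 5, 4, 3, 2.
Put 31 vCPU in host 1; 1 vCPU remain.
Put 23 vCPU in host 2; 9 vCPU remain.
Put 21 vCPU in host 3; 11 vCPU remain.
Put 20 vCPU in host 4; 12 vCPU remain.
Put 19 vCPU in host 5; 13 vCPU remain.
Put 14 vCPU in host 6; 18 vCPU remain.
Put 12 vCPU in host 4; 0 vCPU remain.
Put 12 vCPU in host 5; 1 vCPU remain.
Put 9 vCPU in host 2; 0 vCPU remain.
Put 8 vCPU in host 3; 3 vCPU remain.
Put 8 vCPU in host 6; 10 vCPU remain.
Put 8 vCPU in host 6; 2 vCPU remain.
Put 6 vCPU in host 7; 26 vCPU remain.
Put 5 vCPU in host 7; 21 vCPU remain.
Put 4 vCPU in host 7; 17 vCPU remain.
Put 3 vCPU in host 3; 0 vCPU remain.
Put 2 vCPU in host 6; 0 vCPU remain.
7 hosts × 32 vCPU = 224 vCPU; used 205 vCPU; unused 19 vCPU.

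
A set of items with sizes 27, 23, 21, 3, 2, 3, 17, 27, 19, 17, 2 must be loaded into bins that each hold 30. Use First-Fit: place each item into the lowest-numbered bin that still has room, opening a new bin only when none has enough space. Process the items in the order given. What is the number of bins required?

bin 1: place 27, 3 left
bin 2: place 23, 7 left
bin 3: place 21, 9 left
bin 1: place 3, 0 left
bin 2: place 2, 5 left
bin 2: place 3, 2 left
bin 4: place 17, 13 left
bin 5: place 27, 3 left
bin 6: place 19, 11 left
bin 7: place 17, 13 left
bin 2: place 2, 0 left

7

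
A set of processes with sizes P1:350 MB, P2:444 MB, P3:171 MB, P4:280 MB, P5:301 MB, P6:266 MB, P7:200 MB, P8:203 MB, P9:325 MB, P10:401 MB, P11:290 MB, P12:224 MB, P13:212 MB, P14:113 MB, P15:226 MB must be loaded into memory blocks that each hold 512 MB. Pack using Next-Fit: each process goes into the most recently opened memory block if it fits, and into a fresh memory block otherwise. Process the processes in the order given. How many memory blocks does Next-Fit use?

P1 (350 MB) → memory block 1 (remaining 162 MB)
P2 (444 MB) → memory block 2 (remaining 68 MB)
P3 (171 MB) → memory block 3 (remaining 341 MB)
P4 (280 MB) → memory block 3 (remaining 61 MB)
P5 (301 MB) → memory block 4 (remaining 211 MB)
P6 (266 MB) → memory block 5 (remaining 246 MB)
P7 (200 MB) → memory block 5 (remaining 46 MB)
P8 (203 MB) → memory block 6 (remaining 309 MB)
P9 (325 MB) → memory block 7 (remaining 187 MB)
P10 (401 MB) → memory block 8 (remaining 111 MB)
P11 (290 MB) → memory block 9 (remaining 222 MB)
P12 (224 MB) → memory block 10 (remaining 288 MB)
P13 (212 MB) → memory block 10 (remaining 76 MB)
P14 (113 MB) → memory block 11 (remaining 399 MB)
P15 (226 MB) → memory block 11 (remaining 173 MB)

11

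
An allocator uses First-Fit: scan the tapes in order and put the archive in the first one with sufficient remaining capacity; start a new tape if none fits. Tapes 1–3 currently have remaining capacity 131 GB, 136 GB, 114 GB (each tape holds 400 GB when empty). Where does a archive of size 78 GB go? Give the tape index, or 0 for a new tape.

1

Tapes with room: tape 1 (131 GB), tape 2 (136 GB), tape 3 (114 GB).
The first with room is tape 1.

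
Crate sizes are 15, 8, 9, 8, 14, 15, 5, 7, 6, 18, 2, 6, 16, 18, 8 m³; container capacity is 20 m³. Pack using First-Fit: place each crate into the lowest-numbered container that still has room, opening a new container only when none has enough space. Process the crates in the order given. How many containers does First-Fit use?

Put 15 m³ in container 1; 5 m³ remain.
Put 8 m³ in container 2; 12 m³ remain.
Put 9 m³ in container 2; 3 m³ remain.
Put 8 m³ in container 3; 12 m³ remain.
Put 14 m³ in container 4; 6 m³ remain.
Put 15 m³ in container 5; 5 m³ remain.
Put 5 m³ in container 1; 0 m³ remain.
Put 7 m³ in container 3; 5 m³ remain.
Put 6 m³ in container 4; 0 m³ remain.
Put 18 m³ in container 6; 2 m³ remain.
Put 2 m³ in container 2; 1 m³ remain.
Put 6 m³ in container 7; 14 m³ remain.
Put 16 m³ in container 8; 4 m³ remain.
Put 18 m³ in container 9; 2 m³ remain.
Put 8 m³ in container 7; 6 m³ remain.
Final containers: [15,5] [8,9,2] [8,7] [14,6] [15] [18] [6,8] [16] [18].

9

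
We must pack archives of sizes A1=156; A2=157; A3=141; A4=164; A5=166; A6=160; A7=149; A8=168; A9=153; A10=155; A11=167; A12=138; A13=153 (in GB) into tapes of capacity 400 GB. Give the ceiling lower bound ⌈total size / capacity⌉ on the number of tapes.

6 tapes

Total size = 156 + 157 + 141 + 164 + 166 + 160 + 149 + 168 + 153 + 155 + 167 + 138 + 153 = 2027 GB.
⌈2027 / 400⌉ = 6.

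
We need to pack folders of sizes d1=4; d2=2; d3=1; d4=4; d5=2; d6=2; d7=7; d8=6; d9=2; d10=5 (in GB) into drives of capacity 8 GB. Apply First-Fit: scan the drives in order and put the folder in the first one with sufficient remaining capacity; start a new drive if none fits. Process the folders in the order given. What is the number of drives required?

drive 1: place d1 (4 GB), 4 GB left
drive 1: place d2 (2 GB), 2 GB left
drive 1: place d3 (1 GB), 1 GB left
drive 2: place d4 (4 GB), 4 GB left
drive 2: place d5 (2 GB), 2 GB left
drive 2: place d6 (2 GB), 0 GB left
drive 3: place d7 (7 GB), 1 GB left
drive 4: place d8 (6 GB), 2 GB left
drive 4: place d9 (2 GB), 0 GB left
drive 5: place d10 (5 GB), 3 GB left
Final drives: [4,2,1] [4,2,2] [7] [6,2] [5].

5 drives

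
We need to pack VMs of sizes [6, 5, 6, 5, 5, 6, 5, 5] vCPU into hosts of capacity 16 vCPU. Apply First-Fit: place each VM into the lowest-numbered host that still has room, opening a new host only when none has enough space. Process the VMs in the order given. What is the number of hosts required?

host 1: place 6 vCPU, 10 vCPU left
host 1: place 5 vCPU, 5 vCPU left
host 2: place 6 vCPU, 10 vCPU left
host 1: place 5 vCPU, 0 vCPU left
host 2: place 5 vCPU, 5 vCPU left
host 3: place 6 vCPU, 10 vCPU left
host 2: place 5 vCPU, 0 vCPU left
host 3: place 5 vCPU, 5 vCPU left

3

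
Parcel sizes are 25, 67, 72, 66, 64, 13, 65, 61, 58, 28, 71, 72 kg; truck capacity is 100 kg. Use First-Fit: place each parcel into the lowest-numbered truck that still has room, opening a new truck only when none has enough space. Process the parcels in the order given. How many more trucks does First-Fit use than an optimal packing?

0

First-Fit: [25,67] [72,13] [66,28] [64] [65] [61] [58] [71] [72] → 9 trucks.
9 parcels exceed 50 kg (half the capacity), and no two of those can share a truck, so at least 9 trucks are needed.
So 9 is already optimal.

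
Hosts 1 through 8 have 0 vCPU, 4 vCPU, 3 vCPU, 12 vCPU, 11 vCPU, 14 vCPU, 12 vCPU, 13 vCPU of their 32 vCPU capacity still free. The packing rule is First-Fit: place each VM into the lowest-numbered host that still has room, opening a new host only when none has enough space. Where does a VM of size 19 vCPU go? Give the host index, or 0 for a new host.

0

No host has ≥ 19 vCPU free, so a new host is opened.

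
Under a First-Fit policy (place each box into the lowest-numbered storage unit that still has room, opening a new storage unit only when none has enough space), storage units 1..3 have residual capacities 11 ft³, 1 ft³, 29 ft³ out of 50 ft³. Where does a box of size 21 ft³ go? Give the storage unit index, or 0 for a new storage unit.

3

Storage units with room: storage unit 3 (29 ft³).
The first with room is storage unit 3.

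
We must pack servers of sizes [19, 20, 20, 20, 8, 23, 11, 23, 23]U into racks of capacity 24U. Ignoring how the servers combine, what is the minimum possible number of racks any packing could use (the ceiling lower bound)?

Total size = 19 + 20 + 20 + 20 + 8 + 23 + 11 + 23 + 23 = 167U.
⌈167 / 24⌉ = 7.

7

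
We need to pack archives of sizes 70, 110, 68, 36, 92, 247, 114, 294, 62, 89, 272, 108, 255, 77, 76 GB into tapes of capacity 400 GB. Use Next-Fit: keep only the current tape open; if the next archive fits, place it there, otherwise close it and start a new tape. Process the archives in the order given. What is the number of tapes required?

tape 1: place 70 GB, 330 GB left
tape 1: place 110 GB, 220 GB left
tape 1: place 68 GB, 152 GB left
tape 1: place 36 GB, 116 GB left
tape 1: place 92 GB, 24 GB left
tape 2: place 247 GB, 153 GB left
tape 2: place 114 GB, 39 GB left
tape 3: place 294 GB, 106 GB left
tape 3: place 62 GB, 44 GB left
tape 4: place 89 GB, 311 GB left
tape 4: place 272 GB, 39 GB left
tape 5: place 108 GB, 292 GB left
tape 5: place 255 GB, 37 GB left
tape 6: place 77 GB, 323 GB left
tape 6: place 76 GB, 247 GB left
Final tapes: [70,110,68,36,92] [247,114] [294,62] [89,272] [108,255] [77,76].

6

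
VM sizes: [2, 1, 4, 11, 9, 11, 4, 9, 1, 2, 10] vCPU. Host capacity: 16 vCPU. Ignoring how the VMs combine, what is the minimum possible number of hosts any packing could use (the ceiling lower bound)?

4 hosts

Total size = 2 + 1 + 4 + 11 + 9 + 11 + 4 + 9 + 1 + 2 + 10 = 64 vCPU.
⌈64 / 16⌉ = 4.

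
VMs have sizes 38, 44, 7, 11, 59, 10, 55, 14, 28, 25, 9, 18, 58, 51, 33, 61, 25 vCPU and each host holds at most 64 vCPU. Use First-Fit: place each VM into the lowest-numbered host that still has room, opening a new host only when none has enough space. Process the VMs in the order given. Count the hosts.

10

host 1: place 38 vCPU, 26 vCPU left
host 2: place 44 vCPU, 20 vCPU left
host 1: place 7 vCPU, 19 vCPU left
host 1: place 11 vCPU, 8 vCPU left
host 3: place 59 vCPU, 5 vCPU left
host 2: place 10 vCPU, 10 vCPU left
host 4: place 55 vCPU, 9 vCPU left
host 5: place 14 vCPU, 50 vCPU left
host 5: place 28 vCPU, 22 vCPU left
host 6: place 25 vCPU, 39 vCPU left
host 2: place 9 vCPU, 1 vCPU left
host 5: place 18 vCPU, 4 vCPU left
host 7: place 58 vCPU, 6 vCPU left
host 8: place 51 vCPU, 13 vCPU left
host 6: place 33 vCPU, 6 vCPU left
host 9: place 61 vCPU, 3 vCPU left
host 10: place 25 vCPU, 39 vCPU left
Final hosts: [38,7,11] [44,10,9] [59] [55] [14,28,18] [25,33] [58] [51] [61] [25].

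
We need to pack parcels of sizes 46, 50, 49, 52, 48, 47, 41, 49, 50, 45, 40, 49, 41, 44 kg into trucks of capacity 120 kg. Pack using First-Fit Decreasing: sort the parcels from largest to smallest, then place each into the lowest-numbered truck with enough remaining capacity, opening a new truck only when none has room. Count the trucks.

7

Sorted descending: 52, 50, 50, 49, 49, 49, 48, 47, 46, 45, 44, 41, 41, 40.
52 kg → truck 1 (remaining 68 kg)
50 kg → truck 1 (remaining 18 kg)
50 kg → truck 2 (remaining 70 kg)
49 kg → truck 2 (remaining 21 kg)
49 kg → truck 3 (remaining 71 kg)
49 kg → truck 3 (remaining 22 kg)
48 kg → truck 4 (remaining 72 kg)
47 kg → truck 4 (remaining 25 kg)
46 kg → truck 5 (remaining 74 kg)
45 kg → truck 5 (remaining 29 kg)
44 kg → truck 6 (remaining 76 kg)
41 kg → truck 6 (remaining 35 kg)
41 kg → truck 7 (remaining 79 kg)
40 kg → truck 7 (remaining 39 kg)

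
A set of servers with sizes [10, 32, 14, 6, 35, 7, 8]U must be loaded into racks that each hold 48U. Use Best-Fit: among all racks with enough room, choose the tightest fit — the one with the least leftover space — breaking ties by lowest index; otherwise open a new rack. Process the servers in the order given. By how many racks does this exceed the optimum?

Best-Fit: [10,32,6] [14,8] [35,7] → 3 racks.
Total size 112U; any packing needs at least ⌈112/48⌉ = 3 racks.
So 3 is already optimal.

0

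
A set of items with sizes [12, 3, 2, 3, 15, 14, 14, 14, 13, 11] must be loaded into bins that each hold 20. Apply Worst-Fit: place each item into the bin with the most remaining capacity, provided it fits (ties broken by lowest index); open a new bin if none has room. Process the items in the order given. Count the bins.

bin 1: place 12, 8 left
bin 1: place 3, 5 left
bin 1: place 2, 3 left
bin 1: place 3, 0 left
bin 2: place 15, 5 left
bin 3: place 14, 6 left
bin 4: place 14, 6 left
bin 5: place 14, 6 left
bin 6: place 13, 7 left
bin 7: place 11, 9 left

7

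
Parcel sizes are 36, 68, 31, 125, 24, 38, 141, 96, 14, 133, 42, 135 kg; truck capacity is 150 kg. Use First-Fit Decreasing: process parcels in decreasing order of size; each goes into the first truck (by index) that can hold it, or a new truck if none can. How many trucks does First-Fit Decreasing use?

Sorted descending: 141, 135, 133, 125, 96, 68, 42, 38, 36, 31, 24, 14.
Put 141 kg in truck 1; 9 kg remain.
Put 135 kg in truck 2; 15 kg remain.
Put 133 kg in truck 3; 17 kg remain.
Put 125 kg in truck 4; 25 kg remain.
Put 96 kg in truck 5; 54 kg remain.
Put 68 kg in truck 6; 82 kg remain.
Put 42 kg in truck 5; 12 kg remain.
Put 38 kg in truck 6; 44 kg remain.
Put 36 kg in truck 6; 8 kg remain.
Put 31 kg in truck 7; 119 kg remain.
Put 24 kg in truck 4; 1 kg remain.
Put 14 kg in truck 2; 1 kg remain.
Final trucks: [141] [135,14] [133] [125,24] [96,42] [68,38,36] [31].

7 trucks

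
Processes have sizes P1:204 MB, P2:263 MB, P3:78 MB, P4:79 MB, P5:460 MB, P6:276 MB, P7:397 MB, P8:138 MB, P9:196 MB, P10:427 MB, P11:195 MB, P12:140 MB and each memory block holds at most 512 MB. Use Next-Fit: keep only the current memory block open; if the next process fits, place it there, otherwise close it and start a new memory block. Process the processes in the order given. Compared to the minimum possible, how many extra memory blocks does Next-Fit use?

Next-Fit: [204,263] [78,79] [460] [276] [397] [138,196] [427] [195,140] → 8 memory blocks.
Total size 2853 MB; any packing needs at least ⌈2853/512⌉ = 6 memory blocks.
An optimal packing achieves that bound: [460] [427,79] [397,78] [276,204] [263,196] [195,140,138] → 6 memory blocks.
Excess: 8 − 6 = 2.

2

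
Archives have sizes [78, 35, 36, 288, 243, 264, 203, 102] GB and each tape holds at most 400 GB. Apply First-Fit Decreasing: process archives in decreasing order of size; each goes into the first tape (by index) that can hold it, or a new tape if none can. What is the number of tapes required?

Sorted descending: 288, 264, 243, 203, 102, 78, 36, 35.
tape 1: place 288 GB, 112 GB left
tape 2: place 264 GB, 136 GB left
tape 3: place 243 GB, 157 GB left
tape 4: place 203 GB, 197 GB left
tape 1: place 102 GB, 10 GB left
tape 2: place 78 GB, 58 GB left
tape 2: place 36 GB, 22 GB left
tape 3: place 35 GB, 122 GB left

4 tapes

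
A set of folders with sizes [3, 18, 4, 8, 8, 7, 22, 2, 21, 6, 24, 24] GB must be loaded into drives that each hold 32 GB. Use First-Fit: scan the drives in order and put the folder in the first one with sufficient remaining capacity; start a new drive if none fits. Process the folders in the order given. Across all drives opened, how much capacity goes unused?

Put 3 GB in drive 1; 29 GB remain.
Put 18 GB in drive 1; 11 GB remain.
Put 4 GB in drive 1; 7 GB remain.
Put 8 GB in drive 2; 24 GB remain.
Put 8 GB in drive 2; 16 GB remain.
Put 7 GB in drive 1; 0 GB remain.
Put 22 GB in drive 3; 10 GB remain.
Put 2 GB in drive 2; 14 GB remain.
Put 21 GB in drive 4; 11 GB remain.
Put 6 GB in drive 2; 8 GB remain.
Put 24 GB in drive 5; 8 GB remain.
Put 24 GB in drive 6; 8 GB remain.
6 drives × 32 GB = 192 GB; used 147 GB; unused 45 GB.

45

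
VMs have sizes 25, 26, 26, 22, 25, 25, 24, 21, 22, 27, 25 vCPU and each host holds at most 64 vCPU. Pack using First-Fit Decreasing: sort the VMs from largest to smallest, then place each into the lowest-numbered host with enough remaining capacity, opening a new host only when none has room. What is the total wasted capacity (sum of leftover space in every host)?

Sorted descending: 27, 26, 26, 25, 25, 25, 25, 24, 22, 22, 21.
Put 27 vCPU in host 1; 37 vCPU remain.
Put 26 vCPU in host 1; 11 vCPU remain.
Put 26 vCPU in host 2; 38 vCPU remain.
Put 25 vCPU in host 2; 13 vCPU remain.
Put 25 vCPU in host 3; 39 vCPU remain.
Put 25 vCPU in host 3; 14 vCPU remain.
Put 25 vCPU in host 4; 39 vCPU remain.
Put 24 vCPU in host 4; 15 vCPU remain.
Put 22 vCPU in host 5; 42 vCPU remain.
Put 22 vCPU in host 5; 20 vCPU remain.
Put 21 vCPU in host 6; 43 vCPU remain.
6 hosts × 64 vCPU = 384 vCPU; used 268 vCPU; unused 116 vCPU.

116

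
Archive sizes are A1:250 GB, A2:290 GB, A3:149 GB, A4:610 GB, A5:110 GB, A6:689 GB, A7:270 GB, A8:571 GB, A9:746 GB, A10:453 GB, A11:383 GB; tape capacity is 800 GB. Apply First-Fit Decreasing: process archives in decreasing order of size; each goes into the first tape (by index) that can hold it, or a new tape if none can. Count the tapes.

7 tapes

Sorted descending: 746, 689, 610, 571, 453, 383, 290, 270, 250, 149, 110.
tape 1: place 746 GB, 54 GB left
tape 2: place 689 GB, 111 GB left
tape 3: place 610 GB, 190 GB left
tape 4: place 571 GB, 229 GB left
tape 5: place 453 GB, 347 GB left
tape 6: place 383 GB, 417 GB left
tape 5: place 290 GB, 57 GB left
tape 6: place 270 GB, 147 GB left
tape 7: place 250 GB, 550 GB left
tape 3: place 149 GB, 41 GB left
tape 2: place 110 GB, 1 GB left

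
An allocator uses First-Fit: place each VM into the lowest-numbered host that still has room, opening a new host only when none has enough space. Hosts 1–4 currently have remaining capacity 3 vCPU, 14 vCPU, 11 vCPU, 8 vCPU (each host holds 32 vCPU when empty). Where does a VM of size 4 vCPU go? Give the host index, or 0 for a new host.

2

Hosts with room: host 2 (14 vCPU), host 3 (11 vCPU), host 4 (8 vCPU).
The first with room is host 2.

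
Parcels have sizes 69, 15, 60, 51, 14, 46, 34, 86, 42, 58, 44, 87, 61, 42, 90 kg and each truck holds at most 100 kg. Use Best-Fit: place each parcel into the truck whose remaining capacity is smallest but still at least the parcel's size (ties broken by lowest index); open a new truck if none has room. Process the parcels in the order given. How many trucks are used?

truck 1: place 69 kg, 31 kg left
truck 1: place 15 kg, 16 kg left
truck 2: place 60 kg, 40 kg left
truck 3: place 51 kg, 49 kg left
truck 1: place 14 kg, 2 kg left
truck 3: place 46 kg, 3 kg left
truck 2: place 34 kg, 6 kg left
truck 4: place 86 kg, 14 kg left
truck 5: place 42 kg, 58 kg left
truck 5: place 58 kg, 0 kg left
truck 6: place 44 kg, 56 kg left
truck 7: place 87 kg, 13 kg left
truck 8: place 61 kg, 39 kg left
truck 6: place 42 kg, 14 kg left
truck 9: place 90 kg, 10 kg left

9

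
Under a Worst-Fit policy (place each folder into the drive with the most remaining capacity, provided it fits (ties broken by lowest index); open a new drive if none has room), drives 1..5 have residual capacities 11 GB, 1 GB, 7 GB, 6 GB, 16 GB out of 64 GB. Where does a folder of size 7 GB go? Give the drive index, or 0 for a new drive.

Drives with room: drive 1 (11 GB), drive 3 (7 GB), drive 5 (16 GB).
Most room is drive 5 with 16 GB free.

5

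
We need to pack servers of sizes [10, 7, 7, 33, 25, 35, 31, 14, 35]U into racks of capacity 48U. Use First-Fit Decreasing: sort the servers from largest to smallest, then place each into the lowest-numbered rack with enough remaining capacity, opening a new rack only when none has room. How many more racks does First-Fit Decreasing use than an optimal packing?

First-Fit Decreasing: [35,10] [35,7] [33,14] [31,7] [25] → 5 racks.
Total size 197U; any packing needs at least ⌈197/48⌉ = 5 racks.
So 5 is already optimal.

0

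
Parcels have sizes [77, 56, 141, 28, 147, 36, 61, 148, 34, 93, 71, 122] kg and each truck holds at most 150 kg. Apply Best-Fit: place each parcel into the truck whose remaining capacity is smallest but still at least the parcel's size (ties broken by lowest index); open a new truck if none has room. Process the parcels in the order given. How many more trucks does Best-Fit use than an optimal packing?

Best-Fit: [77,56] [141] [28,36,61] [147] [148] [34,93] [71] [122] → 8 trucks.
Total size 1014 kg; any packing needs at least ⌈1014/150⌉ = 7 trucks.
An optimal packing achieves that bound: [148] [147] [141] [122,28] [93,56] [77,71] [61,36,34] → 7 trucks.
Excess: 8 − 7 = 1.

1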